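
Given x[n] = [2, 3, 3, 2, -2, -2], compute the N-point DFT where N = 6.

X[k] = Σ(n=0 to 5) x[n] · ω_6^(nk)
where ω_6 = e^(-2πi/6)

Computing each X[k]:
X[0] = 6
X[1] = -8.6603i
X[2] = 3
X[3] = 0
X[4] = 3
X[5] = 8.6603i

X = [6, -8.6603i, 3, 0, 3, 8.6603i]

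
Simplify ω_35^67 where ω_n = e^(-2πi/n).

Since ω_35^35 = 1, powers reduce modulo 35.
67 mod 35 = 32
So ω_35^67 = ω_35^32 = e^(-2πi·32/35)

ω_35^67 = ω_35^32 = 0.8584+0.5129i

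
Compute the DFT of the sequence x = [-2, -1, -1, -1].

X[k] = Σ(n=0 to 3) x[n] · ω_4^(nk)
where ω_4 = e^(-2πi/4)

Computing each X[k]:
X[0] = -5
X[1] = -1
X[2] = -1
X[3] = -1

X = [-5, -1, -1, -1]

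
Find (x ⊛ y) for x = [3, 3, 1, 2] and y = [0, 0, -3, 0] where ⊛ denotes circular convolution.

(x ⊛ y)[n] = Σ(m=0 to 3) x[m] · y[(n-m) mod 4]

Computing each output sample:
(x ⊛ y)[0] = -3
(x ⊛ y)[1] = -6
(x ⊛ y)[2] = -9
(x ⊛ y)[3] = -9

x ⊛ y = [-3, -6, -9, -9]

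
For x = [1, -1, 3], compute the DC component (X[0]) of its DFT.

X[0] = Σ(n=0 to 2) x[n] · ω_3^0 = Σ x[n]
= (1) + (-1) + (3)

X[0] = 3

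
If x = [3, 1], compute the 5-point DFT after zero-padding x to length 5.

Original 2-point DFT: [4, 2]
Zero-padded 5-point DFT provides frequency interpolation.

DFT_5([x, 0, ...]) = [4, 3.3090-0.9511i, 2.1910-0.5878i, 2.1910+0.5878i, 3.3090+0.9511i]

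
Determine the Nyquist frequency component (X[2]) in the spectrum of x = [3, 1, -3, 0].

X[2] = Σ(n=0 to 3) x[n] · ω_4^(2n) where ω_4 = e^(-2πi/4)
= (3)·ω_4^0 + (1)·ω_4^2 + (-3)·ω_4^4 + (0)·ω_4^6

X[2] = -1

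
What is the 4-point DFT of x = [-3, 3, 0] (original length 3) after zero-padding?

Original 3-point DFT: [0, -4.5000-2.5981i, -4.5000+2.5981i]
Zero-padded 4-point DFT provides frequency interpolation.

DFT_4([x, 0, ...]) = [0, -3-3i, -6, -3+3i]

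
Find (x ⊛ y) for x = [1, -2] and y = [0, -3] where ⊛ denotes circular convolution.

(x ⊛ y)[n] = Σ(m=0 to 1) x[m] · y[(n-m) mod 2]

Computing each output sample:
(x ⊛ y)[0] = 6
(x ⊛ y)[1] = -3

x ⊛ y = [6, -3]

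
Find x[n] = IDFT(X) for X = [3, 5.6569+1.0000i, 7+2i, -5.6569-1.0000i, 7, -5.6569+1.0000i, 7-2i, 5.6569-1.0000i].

x[n] = (1/8) Σ(k=0 to 7) X[k] · e^(2πikn/8)

Computing each x[n]:
x[0] = 3
x[1] = 1
x[2] = -1
x[3] = -2
x[4] = 3
x[5] = -3
x[6] = 0
x[7] = 2

x = [3, 1, -1, -2, 3, -3, 0, 2]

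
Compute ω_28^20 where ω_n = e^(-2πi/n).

ω_28^20 = e^(-2πi·20/28)
= cos(-2π·20/28) + i·sin(-2π·20/28)
= cos(-40π/28) + i·sin(-40π/28)

ω_28^20 = cos(-40π/28) + i·sin(-40π/28) = -0.2225+0.9749i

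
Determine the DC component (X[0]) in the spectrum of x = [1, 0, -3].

X[0] = Σ(n=0 to 2) x[n] · ω_3^0 = Σ x[n]
= (1) + (0) + (-3)

X[0] = -2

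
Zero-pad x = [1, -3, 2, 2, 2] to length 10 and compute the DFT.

Original 5-point DFT: [4, -2.5451+4.7553i, 3.0451+2.9389i, 3.0451-2.9389i, -2.5451-4.7553i]
Zero-padded 10-point DFT provides frequency interpolation.

DFT_10([x, 0, ...]) = [4, -3.0451-3.2164i, -2.5451+4.7553i, 2.5451+3.3022i, 3.0451+2.9389i, 6, 3.0451-2.9389i, 2.5451-3.3022i, -2.5451-4.7553i, -3.0451+3.2164i]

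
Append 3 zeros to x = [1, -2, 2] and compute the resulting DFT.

Original 3-point DFT: [1, 1.0000+3.4641i, 1.0000-3.4641i]
Zero-padded 6-point DFT provides frequency interpolation.

DFT_6([x, 0, ...]) = [1, -1, 1.0000+3.4641i, 5, 1.0000-3.4641i, -1]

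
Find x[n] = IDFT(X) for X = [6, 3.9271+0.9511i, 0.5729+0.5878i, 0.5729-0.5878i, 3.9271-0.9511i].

x[n] = (1/5) Σ(k=0 to 4) X[k] · e^(2πikn/5)

Computing each x[n]:
x[0] = 3
x[1] = 1
x[2] = 0
x[3] = 0
x[4] = 2

x = [3, 1, 0, 0, 2]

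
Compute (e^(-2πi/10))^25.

Since ω_10^10 = 1, powers reduce modulo 10.
25 mod 10 = 5
So ω_10^25 = ω_10^5 = e^(-2πi·5/10)

ω_10^25 = ω_10^5 = -1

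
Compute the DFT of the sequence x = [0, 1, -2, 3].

X[k] = Σ(n=0 to 3) x[n] · ω_4^(nk)
where ω_4 = e^(-2πi/4)

Computing each X[k]:
X[0] = 2
X[1] = 2+2i
X[2] = -6
X[3] = 2-2i

X = [2, 2+2i, -6, 2-2i]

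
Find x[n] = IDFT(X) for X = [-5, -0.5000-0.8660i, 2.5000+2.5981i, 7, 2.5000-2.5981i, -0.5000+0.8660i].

x[n] = (1/6) Σ(k=0 to 5) X[k] · e^(2πikn/6)

Computing each x[n]:
x[0] = 1
x[1] = -3
x[2] = 1
x[3] = -1
x[4] = -1
x[5] = -2

x = [1, -3, 1, -1, -1, -2]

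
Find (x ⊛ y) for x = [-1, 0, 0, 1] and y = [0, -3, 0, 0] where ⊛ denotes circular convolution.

(x ⊛ y)[n] = Σ(m=0 to 3) x[m] · y[(n-m) mod 4]

Computing each output sample:
(x ⊛ y)[0] = -3
(x ⊛ y)[1] = 3
(x ⊛ y)[2] = 0
(x ⊛ y)[3] = 0

x ⊛ y = [-3, 3, 0, 0]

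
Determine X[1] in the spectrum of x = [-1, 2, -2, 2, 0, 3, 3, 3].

X[1] = Σ(n=0 to 7) x[n] · ω_8^(1n) where ω_8 = e^(-2πi/8)
= (-1)·ω_8^0 + (2)·ω_8^1 + (-2)·ω_8^2 + (2)·ω_8^3 + (0)·ω_8^4 + (3)·ω_8^5 + (3)·ω_8^6 + (3)·ω_8^7

X[1] = -1.0000+6.4142i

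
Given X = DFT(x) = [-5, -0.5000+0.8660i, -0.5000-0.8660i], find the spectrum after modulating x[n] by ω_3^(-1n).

Modulation property: DFT(ω_3^(-1n)·x[n]) = X[(k-1) mod 3], so circularly shift X by 1 positions.

X[k-1] = [-0.5000-0.8660i, -5, -0.5000+0.8660i]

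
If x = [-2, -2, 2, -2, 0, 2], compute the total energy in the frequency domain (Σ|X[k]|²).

Parseval: Σ|x[n]|² = (1/N)Σ|X[k]|², so Σ|X[k]|² = N·Σ|x[n]|² = 6·20.0000

Σ|X[k]|² = N·Σ|x[n]|² = 6·20.0000 = 120.0000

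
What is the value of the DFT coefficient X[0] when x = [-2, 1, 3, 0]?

X[0] = Σ(n=0 to 3) x[n] · ω_4^0 = Σ x[n]
= (-2) + (1) + (3) + (0)

X[0] = 2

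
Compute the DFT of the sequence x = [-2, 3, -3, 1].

X[k] = Σ(n=0 to 3) x[n] · ω_4^(nk)
where ω_4 = e^(-2πi/4)

Computing each X[k]:
X[0] = -1
X[1] = 1-2i
X[2] = -9
X[3] = 1+2i

X = [-1, 1-2i, -9, 1+2i]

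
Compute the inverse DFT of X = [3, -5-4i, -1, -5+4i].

x[n] = (1/4) Σ(k=0 to 3) X[k] · e^(2πikn/4)

Computing each x[n]:
x[0] = -2
x[1] = 3
x[2] = 3
x[3] = -1

x = [-2, 3, 3, -1]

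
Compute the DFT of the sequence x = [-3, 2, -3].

X[k] = Σ(n=0 to 2) x[n] · ω_3^(nk)
where ω_3 = e^(-2πi/3)

Computing each X[k]:
X[0] = -4
X[1] = -2.5000-4.3301i
X[2] = -2.5000+4.3301i

X = [-4, -2.5000-4.3301i, -2.5000+4.3301i]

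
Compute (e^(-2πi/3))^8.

Since ω_3^3 = 1, powers reduce modulo 3.
8 mod 3 = 2
So ω_3^8 = ω_3^2 = e^(-2πi·2/3)

ω_3^8 = ω_3^2 = -0.5000+0.8660i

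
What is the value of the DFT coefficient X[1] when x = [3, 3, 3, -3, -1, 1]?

X[1] = Σ(n=0 to 5) x[n] · ω_6^(1n) where ω_6 = e^(-2πi/6)
= (3)·ω_6^0 + (3)·ω_6^1 + (3)·ω_6^2 + (-3)·ω_6^3 + (-1)·ω_6^4 + (1)·ω_6^5

X[1] = 7.0000-5.1962i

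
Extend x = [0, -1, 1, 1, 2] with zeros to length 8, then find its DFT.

Original 5-point DFT: [3, -1.3090+2.8532i, -0.1910+1.7634i, -0.1910-1.7634i, -1.3090-2.8532i]
Zero-padded 8-point DFT provides frequency interpolation.

DFT_8([x, 0, ...]) = [3, -3.4142-1.0000i, 1+2i, -0.5858+1.0000i, 3, -0.5858-1.0000i, 1-2i, -3.4142+1.0000i]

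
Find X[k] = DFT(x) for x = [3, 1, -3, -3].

X[k] = Σ(n=0 to 3) x[n] · ω_4^(nk)
where ω_4 = e^(-2πi/4)

Computing each X[k]:
X[0] = -2
X[1] = 6-4i
X[2] = 2
X[3] = 6+4i

X = [-2, 6-4i, 2, 6+4i]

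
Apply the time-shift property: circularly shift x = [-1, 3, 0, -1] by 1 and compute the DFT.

Time shift by 1: X_shifted[k] = ω_4^(1k) · X[k]
Shifted x = [-1, -1, 3, 0]

DFT(x[n-1]) = [1, -4+1i, 3, -4-1i]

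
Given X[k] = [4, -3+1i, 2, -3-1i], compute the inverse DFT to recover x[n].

x[n] = (1/4) Σ(k=0 to 3) X[k] · e^(2πikn/4)

Computing each x[n]:
x[0] = 0
x[1] = 0
x[2] = 3
x[3] = 1

x = [0, 0, 3, 1]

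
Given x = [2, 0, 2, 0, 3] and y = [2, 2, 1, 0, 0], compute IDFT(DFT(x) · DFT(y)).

(x ⊛ y)[n] = Σ(m=0 to 4) x[m] · y[(n-m) mod 5]

Computing each output sample:
(x ⊛ y)[0] = 10
(x ⊛ y)[1] = 7
(x ⊛ y)[2] = 6
(x ⊛ y)[3] = 4
(x ⊛ y)[4] = 8

x ⊛ y = [10, 7, 6, 4, 8]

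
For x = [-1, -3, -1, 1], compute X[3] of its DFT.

X[3] = Σ(n=0 to 3) x[n] · ω_4^(3n) where ω_4 = e^(-2πi/4)
= (-1)·ω_4^0 + (-3)·ω_4^3 + (-1)·ω_4^6 + (1)·ω_4^9

X[3] = -4i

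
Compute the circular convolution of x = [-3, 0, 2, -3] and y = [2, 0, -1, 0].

(x ⊛ y)[n] = Σ(m=0 to 3) x[m] · y[(n-m) mod 4]

Computing each output sample:
(x ⊛ y)[0] = -8
(x ⊛ y)[1] = 3
(x ⊛ y)[2] = 7
(x ⊛ y)[3] = -6

x ⊛ y = [-8, 3, 7, -6]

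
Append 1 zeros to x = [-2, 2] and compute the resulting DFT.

Original 2-point DFT: [0, -4]
Zero-padded 3-point DFT provides frequency interpolation.

DFT_3([x, 0, ...]) = [0, -3.0000-1.7321i, -3.0000+1.7321i]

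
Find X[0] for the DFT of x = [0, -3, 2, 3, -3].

X[0] = Σ(n=0 to 4) x[n] · ω_5^0 = Σ x[n]
= (0) + (-3) + (2) + (3) + (-3)

X[0] = -1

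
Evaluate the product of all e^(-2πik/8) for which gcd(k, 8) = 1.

The primitive 8th roots of unity are ω_8^k for k coprime to 8: k ∈ {1, 3, 5, 7}
Their product equals the constant term of the cyclotomic polynomial Φ_8(x) up to sign.
For n ≥ 3, the product of all primitive nth roots of unity is 1. (For n=1 it is 1; for n=2 it is -1.)

1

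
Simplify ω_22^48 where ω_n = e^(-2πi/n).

Since ω_22^22 = 1, powers reduce modulo 22.
48 mod 22 = 4
So ω_22^48 = ω_22^4 = e^(-2πi·4/22)

ω_22^48 = ω_22^4 = 0.4154-0.9096i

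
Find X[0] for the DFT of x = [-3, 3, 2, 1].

X[0] = Σ(n=0 to 3) x[n] · ω_4^0 = Σ x[n]
= (-3) + (3) + (2) + (1)

X[0] = 3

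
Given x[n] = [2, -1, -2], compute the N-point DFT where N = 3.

X[k] = Σ(n=0 to 2) x[n] · ω_3^(nk)
where ω_3 = e^(-2πi/3)

Computing each X[k]:
X[0] = -1
X[1] = 3.5000-0.8660i
X[2] = 3.5000+0.8660i

X = [-1, 3.5000-0.8660i, 3.5000+0.8660i]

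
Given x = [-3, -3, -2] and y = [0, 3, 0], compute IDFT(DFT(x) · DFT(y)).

(x ⊛ y)[n] = Σ(m=0 to 2) x[m] · y[(n-m) mod 3]

Computing each output sample:
(x ⊛ y)[0] = -6
(x ⊛ y)[1] = -9
(x ⊛ y)[2] = -9

x ⊛ y = [-6, -9, -9]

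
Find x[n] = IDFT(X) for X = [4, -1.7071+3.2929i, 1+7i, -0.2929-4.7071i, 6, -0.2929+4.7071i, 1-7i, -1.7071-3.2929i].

x[n] = (1/8) Σ(k=0 to 7) X[k] · e^(2πikn/8)

Computing each x[n]:
x[0] = 1
x[1] = -2
x[2] = -1
x[3] = 2
x[4] = 2
x[5] = -2
x[6] = 3
x[7] = 1

x = [1, -2, -1, 2, 2, -2, 3, 1]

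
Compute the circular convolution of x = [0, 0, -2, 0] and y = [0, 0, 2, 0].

(x ⊛ y)[n] = Σ(m=0 to 3) x[m] · y[(n-m) mod 4]

Computing each output sample:
(x ⊛ y)[0] = -4
(x ⊛ y)[1] = 0
(x ⊛ y)[2] = 0
(x ⊛ y)[3] = 0

x ⊛ y = [-4, 0, 0, 0]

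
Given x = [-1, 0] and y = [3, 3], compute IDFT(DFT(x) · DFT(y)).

(x ⊛ y)[n] = Σ(m=0 to 1) x[m] · y[(n-m) mod 2]

Computing each output sample:
(x ⊛ y)[0] = -3
(x ⊛ y)[1] = -3

x ⊛ y = [-3, -3]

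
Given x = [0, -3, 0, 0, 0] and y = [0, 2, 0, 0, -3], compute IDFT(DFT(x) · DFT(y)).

(x ⊛ y)[n] = Σ(m=0 to 4) x[m] · y[(n-m) mod 5]

Computing each output sample:
(x ⊛ y)[0] = 9
(x ⊛ y)[1] = 0
(x ⊛ y)[2] = -6
(x ⊛ y)[3] = 0
(x ⊛ y)[4] = 0

x ⊛ y = [9, 0, -6, 0, 0]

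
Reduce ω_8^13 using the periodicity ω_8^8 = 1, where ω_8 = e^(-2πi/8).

Since ω_8^8 = 1, powers reduce modulo 8.
13 mod 8 = 5
So ω_8^13 = ω_8^5 = e^(-2πi·5/8)

ω_8^13 = ω_8^5 = -0.7071+0.7071i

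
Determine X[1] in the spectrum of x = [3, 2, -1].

X[1] = Σ(n=0 to 2) x[n] · ω_3^(1n) where ω_3 = e^(-2πi/3)
= (3)·ω_3^0 + (2)·ω_3^1 + (-1)·ω_3^2

X[1] = 2.5000-2.5981i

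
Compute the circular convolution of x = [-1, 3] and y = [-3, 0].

(x ⊛ y)[n] = Σ(m=0 to 1) x[m] · y[(n-m) mod 2]

Computing each output sample:
(x ⊛ y)[0] = 3
(x ⊛ y)[1] = -9

x ⊛ y = [3, -9]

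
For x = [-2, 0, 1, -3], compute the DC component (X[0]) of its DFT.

X[0] = Σ(n=0 to 3) x[n] · ω_4^0 = Σ x[n]
= (-2) + (0) + (1) + (-3)

X[0] = -4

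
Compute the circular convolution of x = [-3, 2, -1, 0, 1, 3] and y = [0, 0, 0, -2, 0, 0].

(x ⊛ y)[n] = Σ(m=0 to 5) x[m] · y[(n-m) mod 6]

Computing each output sample:
(x ⊛ y)[0] = 0
(x ⊛ y)[1] = -2
(x ⊛ y)[2] = -6
(x ⊛ y)[3] = 6
(x ⊛ y)[4] = -4
(x ⊛ y)[5] = 2

x ⊛ y = [0, -2, -6, 6, -4, 2]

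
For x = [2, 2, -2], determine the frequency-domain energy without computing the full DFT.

Parseval: Σ|x[n]|² = (1/N)Σ|X[k]|², so Σ|X[k]|² = N·Σ|x[n]|² = 3·12.0000

Σ|X[k]|² = N·Σ|x[n]|² = 3·12.0000 = 36.0000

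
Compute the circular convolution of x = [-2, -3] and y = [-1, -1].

(x ⊛ y)[n] = Σ(m=0 to 1) x[m] · y[(n-m) mod 2]

Computing each output sample:
(x ⊛ y)[0] = 5
(x ⊛ y)[1] = 5

x ⊛ y = [5, 5]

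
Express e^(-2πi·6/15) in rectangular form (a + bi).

ω_15^6 = e^(-2πi·6/15)
= cos(-2π·6/15) + i·sin(-2π·6/15)
= cos(-12π/15) + i·sin(-12π/15)

ω_15^6 = cos(-12π/15) + i·sin(-12π/15) = -0.8090-0.5878i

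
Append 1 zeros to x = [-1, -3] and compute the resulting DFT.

Original 2-point DFT: [-4, 2]
Zero-padded 3-point DFT provides frequency interpolation.

DFT_3([x, 0, ...]) = [-4, 0.5000+2.5981i, 0.5000-2.5981i]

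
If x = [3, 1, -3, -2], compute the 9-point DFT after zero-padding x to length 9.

Original 4-point DFT: [-1, 6-3i, 1, 6+3i]
Zero-padded 9-point DFT provides frequency interpolation.

DFT_9([x, 0, ...]) = [-1, 4.2451+4.0437i, 6.9927-1.6908i, 2.0000-3.4641i, 0.7622-0.5383i, 0.7622+0.5383i, 2.0000+3.4641i, 6.9927+1.6908i, 4.2451-4.0437i]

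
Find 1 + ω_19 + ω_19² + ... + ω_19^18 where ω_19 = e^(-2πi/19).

Sum of all nth roots of unity equals 0 for n > 1 (geometric series with r ≠ 1).

0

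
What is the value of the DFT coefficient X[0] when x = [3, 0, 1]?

X[0] = Σ(n=0 to 2) x[n] · ω_3^0 = Σ x[n]
= (3) + (0) + (1)

X[0] = 4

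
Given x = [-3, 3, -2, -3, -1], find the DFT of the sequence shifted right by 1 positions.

Time shift by 1: X_shifted[k] = ω_5^(1k) · X[k]
Shifted x = [-1, -3, 3, -2, -3]

DFT(x[n-1]) = [-6, -3.6631-2.9389i, 4.1631+4.7553i, 4.1631-4.7553i, -3.6631+2.9389i]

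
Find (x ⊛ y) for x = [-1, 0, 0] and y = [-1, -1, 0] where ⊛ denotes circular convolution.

(x ⊛ y)[n] = Σ(m=0 to 2) x[m] · y[(n-m) mod 3]

Computing each output sample:
(x ⊛ y)[0] = 1
(x ⊛ y)[1] = 1
(x ⊛ y)[2] = 0

x ⊛ y = [1, 1, 0]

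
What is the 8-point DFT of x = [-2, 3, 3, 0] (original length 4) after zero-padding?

Original 4-point DFT: [4, -5-3i, -2, -5+3i]
Zero-padded 8-point DFT provides frequency interpolation.

DFT_8([x, 0, ...]) = [4, 0.1213-5.1213i, -5-3i, -4.1213+0.8787i, -2, -4.1213-0.8787i, -5+3i, 0.1213+5.1213i]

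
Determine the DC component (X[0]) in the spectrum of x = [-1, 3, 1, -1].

X[0] = Σ(n=0 to 3) x[n] · ω_4^0 = Σ x[n]
= (-1) + (3) + (1) + (-1)

X[0] = 2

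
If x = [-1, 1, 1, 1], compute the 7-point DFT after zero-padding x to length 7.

Original 4-point DFT: [2, -2, -2, -2]
Zero-padded 7-point DFT provides frequency interpolation.

DFT_7([x, 0, ...]) = [2, -1.5000-2.1906i, -1.5000+0.2408i, -1.5000-0.6270i, -1.5000+0.6270i, -1.5000-0.2408i, -1.5000+2.1906i]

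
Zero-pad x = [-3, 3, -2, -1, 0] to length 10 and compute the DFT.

Original 5-point DFT: [-3, 0.3541-2.2654i, -6.3541-2.7144i, -6.3541+2.7144i, 0.3541+2.2654i]
Zero-padded 10-point DFT provides frequency interpolation.

DFT_10([x, 0, ...]) = [-3, -0.8820+1.0898i, 0.3541-2.2654i, -3.1180-4.6165i, -6.3541-2.7144i, -7, -6.3541+2.7144i, -3.1180+4.6165i, 0.3541+2.2654i, -0.8820-1.0898i]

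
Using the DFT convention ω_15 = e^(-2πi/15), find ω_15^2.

ω_15^2 = e^(-2πi·2/15)
= cos(-2π·2/15) + i·sin(-2π·2/15)
= cos(-4π/15) + i·sin(-4π/15)

ω_15^2 = cos(-4π/15) + i·sin(-4π/15) = 0.6691-0.7431i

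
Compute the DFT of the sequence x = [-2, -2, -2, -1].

X[k] = Σ(n=0 to 3) x[n] · ω_4^(nk)
where ω_4 = e^(-2πi/4)

Computing each X[k]:
X[0] = -7
X[1] = 1i
X[2] = -1
X[3] = -1i

X = [-7, 1i, -1, -1i]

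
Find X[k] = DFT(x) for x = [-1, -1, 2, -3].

X[k] = Σ(n=0 to 3) x[n] · ω_4^(nk)
where ω_4 = e^(-2πi/4)

Computing each X[k]:
X[0] = -3
X[1] = -3-2i
X[2] = 5
X[3] = -3+2i

X = [-3, -3-2i, 5, -3+2i]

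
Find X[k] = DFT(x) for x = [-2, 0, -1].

X[k] = Σ(n=0 to 2) x[n] · ω_3^(nk)
where ω_3 = e^(-2πi/3)

Computing each X[k]:
X[0] = -3
X[1] = -1.5000-0.8660i
X[2] = -1.5000+0.8660i

X = [-3, -1.5000-0.8660i, -1.5000+0.8660i]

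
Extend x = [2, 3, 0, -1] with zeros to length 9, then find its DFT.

Original 4-point DFT: [4, 2-4i, 0, 2+4i]
Zero-padded 9-point DFT provides frequency interpolation.

DFT_9([x, 0, ...]) = [4, 4.7981-1.0623i, 3.0209-3.8204i, -0.5000-2.5981i, -0.3191-0.1600i, -0.3191+0.1600i, -0.5000+2.5981i, 3.0209+3.8204i, 4.7981+1.0623i]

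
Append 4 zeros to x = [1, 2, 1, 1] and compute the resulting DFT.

Original 4-point DFT: [5, -1i, -1, 1i]
Zero-padded 8-point DFT provides frequency interpolation.

DFT_8([x, 0, ...]) = [5, 1.7071-3.1213i, -1i, 0.2929-1.1213i, -1, 0.2929+1.1213i, 1i, 1.7071+3.1213i]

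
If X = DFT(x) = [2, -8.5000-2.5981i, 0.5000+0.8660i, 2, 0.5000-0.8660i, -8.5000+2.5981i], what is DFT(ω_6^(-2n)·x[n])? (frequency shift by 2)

Modulation property: DFT(ω_6^(-2n)·x[n]) = X[(k-2) mod 6], so circularly shift X by 2 positions.

X[k-2] = [0.5000-0.8660i, -8.5000+2.5981i, 2, -8.5000-2.5981i, 0.5000+0.8660i, 2]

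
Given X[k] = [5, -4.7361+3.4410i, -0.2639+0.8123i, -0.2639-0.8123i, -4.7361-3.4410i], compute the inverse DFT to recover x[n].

x[n] = (1/5) Σ(k=0 to 4) X[k] · e^(2πikn/5)

Computing each x[n]:
x[0] = -1
x[1] = -1
x[2] = 2
x[3] = 3
x[4] = 2

x = [-1, -1, 2, 3, 2]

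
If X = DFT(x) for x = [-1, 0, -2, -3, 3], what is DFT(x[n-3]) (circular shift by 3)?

Time shift by 3: X_shifted[k] = ω_5^(3k) · X[k]
Shifted x = [-2, -3, 3, -1, 0]

DFT(x[n-3]) = [-3, -4.5451+0.5020i, 1.0451+5.5676i, 1.0451-5.5676i, -4.5451-0.5020i]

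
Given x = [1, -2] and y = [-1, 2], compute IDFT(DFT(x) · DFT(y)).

(x ⊛ y)[n] = Σ(m=0 to 1) x[m] · y[(n-m) mod 2]

Computing each output sample:
(x ⊛ y)[0] = -5
(x ⊛ y)[1] = 4

x ⊛ y = [-5, 4]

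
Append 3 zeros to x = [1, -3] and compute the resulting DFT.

Original 2-point DFT: [-2, 4]
Zero-padded 5-point DFT provides frequency interpolation.

DFT_5([x, 0, ...]) = [-2, 0.0729+2.8532i, 3.4271+1.7634i, 3.4271-1.7634i, 0.0729-2.8532i]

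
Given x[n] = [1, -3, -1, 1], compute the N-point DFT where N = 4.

X[k] = Σ(n=0 to 3) x[n] · ω_4^(nk)
where ω_4 = e^(-2πi/4)

Computing each X[k]:
X[0] = -2
X[1] = 2+4i
X[2] = 2
X[3] = 2-4i

X = [-2, 2+4i, 2, 2-4i]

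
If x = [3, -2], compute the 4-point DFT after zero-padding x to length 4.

Original 2-point DFT: [1, 5]
Zero-padded 4-point DFT provides frequency interpolation.

DFT_4([x, 0, ...]) = [1, 3+2i, 5, 3-2i]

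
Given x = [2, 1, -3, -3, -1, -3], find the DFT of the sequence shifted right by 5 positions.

Time shift by 5: X_shifted[k] = ω_6^(5k) · X[k]
Shifted x = [1, -3, -3, -1, -3, 2]

DFT(x[n-5]) = [-7, 4.5000+4.3301i, 3.5000+4.3301i, -3, 3.5000-4.3301i, 4.5000-4.3301i]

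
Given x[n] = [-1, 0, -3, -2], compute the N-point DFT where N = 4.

X[k] = Σ(n=0 to 3) x[n] · ω_4^(nk)
where ω_4 = e^(-2πi/4)

Computing each X[k]:
X[0] = -6
X[1] = 2-2i
X[2] = -2
X[3] = 2+2i

X = [-6, 2-2i, -2, 2+2i]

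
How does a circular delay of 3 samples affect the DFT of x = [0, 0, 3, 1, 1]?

Time shift by 3: X_shifted[k] = ω_5^(3k) · X[k]
Shifted x = [3, 1, 1, 0, 0]

DFT(x[n-3]) = [5, 2.5000-1.5388i, 2.5000+0.3633i, 2.5000-0.3633i, 2.5000+1.5388i]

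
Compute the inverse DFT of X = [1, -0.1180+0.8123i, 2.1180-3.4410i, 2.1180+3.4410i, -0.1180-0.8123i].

x[n] = (1/5) Σ(k=0 to 4) X[k] · e^(2πikn/5)

Computing each x[n]:
x[0] = 1
x[1] = 0
x[2] = -1
x[3] = 2
x[4] = -1

x = [1, 0, -1, 2, -1]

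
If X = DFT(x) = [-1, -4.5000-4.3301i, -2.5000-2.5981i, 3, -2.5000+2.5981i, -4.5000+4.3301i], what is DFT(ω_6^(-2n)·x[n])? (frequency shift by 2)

Modulation property: DFT(ω_6^(-2n)·x[n]) = X[(k-2) mod 6], so circularly shift X by 2 positions.

X[k-2] = [-2.5000+2.5981i, -4.5000+4.3301i, -1, -4.5000-4.3301i, -2.5000-2.5981i, 3]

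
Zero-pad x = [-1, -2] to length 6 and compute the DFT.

Original 2-point DFT: [-3, 1]
Zero-padded 6-point DFT provides frequency interpolation.

DFT_6([x, 0, ...]) = [-3, -2.0000+1.7321i, 1.7321i, 1, -1.7321i, -2.0000-1.7321i]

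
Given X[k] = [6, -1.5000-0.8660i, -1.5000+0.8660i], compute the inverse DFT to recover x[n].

x[n] = (1/3) Σ(k=0 to 2) X[k] · e^(2πikn/3)

Computing each x[n]:
x[0] = 1
x[1] = 3
x[2] = 2

x = [1, 3, 2]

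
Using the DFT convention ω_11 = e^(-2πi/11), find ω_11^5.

ω_11^5 = e^(-2πi·5/11)
= cos(-2π·5/11) + i·sin(-2π·5/11)
= cos(-10π/11) + i·sin(-10π/11)

ω_11^5 = cos(-10π/11) + i·sin(-10π/11) = -0.9595-0.2817i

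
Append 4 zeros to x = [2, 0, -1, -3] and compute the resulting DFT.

Original 4-point DFT: [-2, 3-3i, 4, 3+3i]
Zero-padded 8-point DFT provides frequency interpolation.

DFT_8([x, 0, ...]) = [-2, 4.1213+3.1213i, 3-3i, -0.1213+1.1213i, 4, -0.1213-1.1213i, 3+3i, 4.1213-3.1213i]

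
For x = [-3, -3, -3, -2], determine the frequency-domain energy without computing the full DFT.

Parseval: Σ|x[n]|² = (1/N)Σ|X[k]|², so Σ|X[k]|² = N·Σ|x[n]|² = 4·31.0000

Σ|X[k]|² = N·Σ|x[n]|² = 4·31.0000 = 124.0000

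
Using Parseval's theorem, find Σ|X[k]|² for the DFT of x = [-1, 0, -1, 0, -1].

Parseval: Σ|x[n]|² = (1/N)Σ|X[k]|², so Σ|X[k]|² = N·Σ|x[n]|² = 5·3.0000

Σ|X[k]|² = N·Σ|x[n]|² = 5·3.0000 = 15.0000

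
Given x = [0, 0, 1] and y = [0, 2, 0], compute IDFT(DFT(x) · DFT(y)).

(x ⊛ y)[n] = Σ(m=0 to 2) x[m] · y[(n-m) mod 3]

Computing each output sample:
(x ⊛ y)[0] = 2
(x ⊛ y)[1] = 0
(x ⊛ y)[2] = 0

x ⊛ y = [2, 0, 0]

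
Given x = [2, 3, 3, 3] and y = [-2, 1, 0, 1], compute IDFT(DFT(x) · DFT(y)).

(x ⊛ y)[n] = Σ(m=0 to 3) x[m] · y[(n-m) mod 4]

Computing each output sample:
(x ⊛ y)[0] = 2
(x ⊛ y)[1] = -1
(x ⊛ y)[2] = 0
(x ⊛ y)[3] = -1

x ⊛ y = [2, -1, 0, -1]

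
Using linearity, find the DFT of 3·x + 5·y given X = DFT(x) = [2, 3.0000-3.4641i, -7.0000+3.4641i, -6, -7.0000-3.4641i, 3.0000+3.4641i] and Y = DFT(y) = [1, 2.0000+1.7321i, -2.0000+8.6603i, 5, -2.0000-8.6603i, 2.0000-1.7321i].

By linearity: DFT(3x + 5y) = 3·DFT(x) + 5·DFT(y)
= 3·[2, 3.0000-3.4641i, -7.0000+3.4641i, -6, -7.0000-3.4641i, 3.0000+3.4641i] + 5·[1, 2.0000+1.7321i, -2.0000+8.6603i, 5, -2.0000-8.6603i, 2.0000-1.7321i]

Computing element-wise:
Z[0] = 3·(2) + 5·(1) = 11
Z[1] = 3·(3.0000-3.4641i) + 5·(2.0000+1.7321i) = 19.0000-1.7318i
Z[2] = 3·(-7.0000+3.4641i) + 5·(-2.0000+8.6603i) = -31.0000+53.6938i
Z[3] = 3·(-6) + 5·(5) = 7
Z[4] = 3·(-7.0000-3.4641i) + 5·(-2.0000-8.6603i) = -31.0000-53.6938i
Z[5] = 3·(3.0000+3.4641i) + 5·(2.0000-1.7321i) = 19.0000+1.7318i

DFT(3x + 5y) = 3·X + 5·Y = [11, 19.0000-1.7318i, -31.0000+53.6938i, 7, -31.0000-53.6938i, 19.0000+1.7318i]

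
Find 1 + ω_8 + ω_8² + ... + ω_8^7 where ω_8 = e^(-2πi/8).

Sum of all nth roots of unity equals 0 for n > 1 (geometric series with r ≠ 1).

0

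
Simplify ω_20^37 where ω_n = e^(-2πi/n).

Since ω_20^20 = 1, powers reduce modulo 20.
37 mod 20 = 17
So ω_20^37 = ω_20^17 = e^(-2πi·17/20)

ω_20^37 = ω_20^17 = 0.5878+0.8090i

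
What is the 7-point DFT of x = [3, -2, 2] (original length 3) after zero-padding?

Original 3-point DFT: [3, 3.0000+3.4641i, 3.0000-3.4641i]
Zero-padded 7-point DFT provides frequency interpolation.

DFT_7([x, 0, ...]) = [3, 1.3080-0.3862i, 1.6431+2.8176i, 6.0489+2.4314i, 6.0489-2.4314i, 1.6431-2.8176i, 1.3080+0.3862i]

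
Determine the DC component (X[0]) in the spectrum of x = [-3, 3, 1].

X[0] = Σ(n=0 to 2) x[n] · ω_3^0 = Σ x[n]
= (-3) + (3) + (1)

X[0] = 1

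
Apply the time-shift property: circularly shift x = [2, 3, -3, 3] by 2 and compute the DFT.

Time shift by 2: X_shifted[k] = ω_4^(2k) · X[k]
Shifted x = [-3, 3, 2, 3]

DFT(x[n-2]) = [5, -5, -7, -5]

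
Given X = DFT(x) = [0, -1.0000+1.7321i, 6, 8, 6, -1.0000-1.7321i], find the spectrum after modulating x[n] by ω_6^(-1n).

Modulation property: DFT(ω_6^(-1n)·x[n]) = X[(k-1) mod 6], so circularly shift X by 1 positions.

X[k-1] = [-1.0000-1.7321i, 0, -1.0000+1.7321i, 6, 8, 6]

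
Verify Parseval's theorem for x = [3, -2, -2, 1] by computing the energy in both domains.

Time domain:
Σ|x[n]|² = |3|² + |-2|² + |-2|² + |1|² = 18.0000

Frequency domain:
(1/4)Σ|X[k]|² = (1/4)(|0|² + |5+3i|² + |2|² + |5-3i|²) = (1/4)·72.0000 = 18.0000

Both sides agree, confirming Parseval's theorem.

Σ|x[n]|² = (1/N)Σ|X[k]|² = 18.0000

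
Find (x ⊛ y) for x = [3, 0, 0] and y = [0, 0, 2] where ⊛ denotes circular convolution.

(x ⊛ y)[n] = Σ(m=0 to 2) x[m] · y[(n-m) mod 3]

Computing each output sample:
(x ⊛ y)[0] = 0
(x ⊛ y)[1] = 0
(x ⊛ y)[2] = 6

x ⊛ y = [0, 0, 6]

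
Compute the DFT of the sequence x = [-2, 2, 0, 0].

X[k] = Σ(n=0 to 3) x[n] · ω_4^(nk)
where ω_4 = e^(-2πi/4)

Computing each X[k]:
X[0] = 0
X[1] = -2-2i
X[2] = -4
X[3] = -2+2i

X = [0, -2-2i, -4, -2+2i]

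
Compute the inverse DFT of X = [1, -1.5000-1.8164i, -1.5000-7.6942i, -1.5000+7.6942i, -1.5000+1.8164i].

x[n] = (1/5) Σ(k=0 to 4) X[k] · e^(2πikn/5)

Computing each x[n]:
x[0] = -1
x[1] = 3
x[2] = -2
x[3] = 3
x[4] = -2

x = [-1, 3, -2, 3, -2]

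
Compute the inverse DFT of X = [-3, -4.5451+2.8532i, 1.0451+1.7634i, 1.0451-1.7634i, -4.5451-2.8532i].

x[n] = (1/5) Σ(k=0 to 4) X[k] · e^(2πikn/5)

Computing each x[n]:
x[0] = -2
x[1] = -3
x[2] = 1
x[3] = 1
x[4] = 0

x = [-2, -3, 1, 1, 0]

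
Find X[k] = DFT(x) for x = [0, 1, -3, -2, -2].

X[k] = Σ(n=0 to 4) x[n] · ω_5^(nk)
where ω_5 = e^(-2πi/5)

Computing each X[k]:
X[0] = -6
X[1] = 3.7361-2.2654i
X[2] = -0.7361-2.7144i
X[3] = -0.7361+2.7144i
X[4] = 3.7361+2.2654i

X = [-6, 3.7361-2.2654i, -0.7361-2.7144i, -0.7361+2.7144i, 3.7361+2.2654i]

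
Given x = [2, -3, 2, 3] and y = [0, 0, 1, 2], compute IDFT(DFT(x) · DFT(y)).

(x ⊛ y)[n] = Σ(m=0 to 3) x[m] · y[(n-m) mod 4]

Computing each output sample:
(x ⊛ y)[0] = -4
(x ⊛ y)[1] = 7
(x ⊛ y)[2] = 8
(x ⊛ y)[3] = 1

x ⊛ y = [-4, 7, 8, 1]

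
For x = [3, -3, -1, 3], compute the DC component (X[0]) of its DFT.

X[0] = Σ(n=0 to 3) x[n] · ω_4^0 = Σ x[n]
= (3) + (-3) + (-1) + (3)

X[0] = 2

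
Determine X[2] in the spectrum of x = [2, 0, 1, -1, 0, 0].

X[2] = Σ(n=0 to 5) x[n] · ω_6^(2n) where ω_6 = e^(-2πi/6)
= (2)·ω_6^0 + (0)·ω_6^2 + (1)·ω_6^4 + (-1)·ω_6^6 + (0)·ω_6^8 + (0)·ω_6^10

X[2] = 0.5000+0.8660i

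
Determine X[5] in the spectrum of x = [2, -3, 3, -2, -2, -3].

X[5] = Σ(n=0 to 5) x[n] · ω_6^(5n) where ω_6 = e^(-2πi/6)
= (2)·ω_6^0 + (-3)·ω_6^5 + (3)·ω_6^10 + (-2)·ω_6^15 + (-2)·ω_6^20 + (-3)·ω_6^25

X[5] = 0.5000+4.3301i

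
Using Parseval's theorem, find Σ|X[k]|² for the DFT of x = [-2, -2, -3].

Parseval: Σ|x[n]|² = (1/N)Σ|X[k]|², so Σ|X[k]|² = N·Σ|x[n]|² = 3·17.0000

Σ|X[k]|² = N·Σ|x[n]|² = 3·17.0000 = 51.0000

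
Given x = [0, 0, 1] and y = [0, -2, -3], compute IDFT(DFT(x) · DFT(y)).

(x ⊛ y)[n] = Σ(m=0 to 2) x[m] · y[(n-m) mod 3]

Computing each output sample:
(x ⊛ y)[0] = -2
(x ⊛ y)[1] = -3
(x ⊛ y)[2] = 0

x ⊛ y = [-2, -3, 0]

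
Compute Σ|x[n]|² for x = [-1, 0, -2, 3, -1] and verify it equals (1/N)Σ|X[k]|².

Time domain:
Σ|x[n]|² = |-1|² + |0|² + |-2|² + |3|² + |-1|² = 15.0000

Frequency domain:
(1/5)Σ|X[k]|² = (1/5)(|-1|² + |-2.1180+1.9879i|² + |0.1180-5.3431i|² + |0.1180+5.3431i|² + |-2.1180-1.9879i|²) = (1/5)·75.0000 = 15.0000

Both sides agree, confirming Parseval's theorem.

Σ|x[n]|² = (1/N)Σ|X[k]|² = 15.0000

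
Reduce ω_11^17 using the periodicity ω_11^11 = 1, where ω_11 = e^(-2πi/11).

Since ω_11^11 = 1, powers reduce modulo 11.
17 mod 11 = 6
So ω_11^17 = ω_11^6 = e^(-2πi·6/11)

ω_11^17 = ω_11^6 = -0.9595+0.2817i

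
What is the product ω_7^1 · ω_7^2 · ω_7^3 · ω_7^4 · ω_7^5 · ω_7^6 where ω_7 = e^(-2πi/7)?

The primitive 7th roots of unity are ω_7^k for k coprime to 7: k ∈ {1, 2, 3, 4, 5, 6}
Their product equals the constant term of the cyclotomic polynomial Φ_7(x) up to sign.
For n ≥ 3, the product of all primitive nth roots of unity is 1. (For n=1 it is 1; for n=2 it is -1.)

1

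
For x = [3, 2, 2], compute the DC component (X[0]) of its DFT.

X[0] = Σ(n=0 to 2) x[n] · ω_3^0 = Σ x[n]
= (3) + (2) + (2)

X[0] = 7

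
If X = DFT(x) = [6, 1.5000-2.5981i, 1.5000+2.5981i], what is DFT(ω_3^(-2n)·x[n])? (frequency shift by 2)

Modulation property: DFT(ω_3^(-2n)·x[n]) = X[(k-2) mod 3], so circularly shift X by 2 positions.

X[k-2] = [1.5000-2.5981i, 1.5000+2.5981i, 6]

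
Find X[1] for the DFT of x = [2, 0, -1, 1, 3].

X[1] = Σ(n=0 to 4) x[n] · ω_5^(1n) where ω_5 = e^(-2πi/5)
= (2)·ω_5^0 + (0)·ω_5^1 + (-1)·ω_5^2 + (1)·ω_5^3 + (3)·ω_5^4

X[1] = 2.9271+4.0287i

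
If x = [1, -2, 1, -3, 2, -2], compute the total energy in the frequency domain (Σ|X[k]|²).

Parseval: Σ|x[n]|² = (1/N)Σ|X[k]|², so Σ|X[k]|² = N·Σ|x[n]|² = 6·23.0000

Σ|X[k]|² = N·Σ|x[n]|² = 6·23.0000 = 138.0000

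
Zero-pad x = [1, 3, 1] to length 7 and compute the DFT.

Original 3-point DFT: [5, -1.0000-1.7321i, -1.0000+1.7321i]
Zero-padded 7-point DFT provides frequency interpolation.

DFT_7([x, 0, ...]) = [5, 2.6479-3.3204i, -0.5685-2.4909i, -1.0794-0.5198i, -1.0794+0.5198i, -0.5685+2.4909i, 2.6479+3.3204i]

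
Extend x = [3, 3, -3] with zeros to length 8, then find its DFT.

Original 3-point DFT: [3, 3.0000-5.1962i, 3.0000+5.1962i]
Zero-padded 8-point DFT provides frequency interpolation.

DFT_8([x, 0, ...]) = [3, 5.1213+0.8787i, 6-3i, 0.8787-5.1213i, -3, 0.8787+5.1213i, 6+3i, 5.1213-0.8787i]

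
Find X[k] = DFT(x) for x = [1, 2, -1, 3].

X[k] = Σ(n=0 to 3) x[n] · ω_4^(nk)
where ω_4 = e^(-2πi/4)

Computing each X[k]:
X[0] = 5
X[1] = 2+1i
X[2] = -5
X[3] = 2-1i

X = [5, 2+1i, -5, 2-1i]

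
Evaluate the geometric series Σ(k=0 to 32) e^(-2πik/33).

Sum of all nth roots of unity equals 0 for n > 1 (geometric series with r ≠ 1).

0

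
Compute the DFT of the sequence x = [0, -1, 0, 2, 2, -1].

X[k] = Σ(n=0 to 5) x[n] · ω_6^(nk)
where ω_6 = e^(-2πi/6)

Computing each X[k]:
X[0] = 2
X[1] = -4.0000+1.7321i
X[2] = 2.0000-1.7321i
X[3] = 2
X[4] = 2.0000+1.7321i
X[5] = -4.0000-1.7321i

X = [2, -4.0000+1.7321i, 2.0000-1.7321i, 2, 2.0000+1.7321i, -4.0000-1.7321i]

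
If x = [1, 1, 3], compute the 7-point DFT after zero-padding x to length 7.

Original 3-point DFT: [5, -1.0000+1.7321i, -1.0000-1.7321i]
Zero-padded 7-point DFT provides frequency interpolation.

DFT_7([x, 0, ...]) = [5, 0.9559-3.7066i, -1.9254+0.3267i, 1.9695+1.9116i, 1.9695-1.9116i, -1.9254-0.3267i, 0.9559+3.7066i]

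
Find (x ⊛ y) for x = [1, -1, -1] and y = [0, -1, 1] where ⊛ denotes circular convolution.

(x ⊛ y)[n] = Σ(m=0 to 2) x[m] · y[(n-m) mod 3]

Computing each output sample:
(x ⊛ y)[0] = 0
(x ⊛ y)[1] = -2
(x ⊛ y)[2] = 2

x ⊛ y = [0, -2, 2]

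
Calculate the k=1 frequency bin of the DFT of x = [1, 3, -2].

X[1] = Σ(n=0 to 2) x[n] · ω_3^(1n) where ω_3 = e^(-2πi/3)
= (1)·ω_3^0 + (3)·ω_3^1 + (-2)·ω_3^2

X[1] = 0.5000-4.3301i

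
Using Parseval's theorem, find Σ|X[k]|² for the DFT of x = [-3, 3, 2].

Parseval: Σ|x[n]|² = (1/N)Σ|X[k]|², so Σ|X[k]|² = N·Σ|x[n]|² = 3·22.0000

Σ|X[k]|² = N·Σ|x[n]|² = 3·22.0000 = 66.0000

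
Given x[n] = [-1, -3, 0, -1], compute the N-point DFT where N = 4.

X[k] = Σ(n=0 to 3) x[n] · ω_4^(nk)
where ω_4 = e^(-2πi/4)

Computing each X[k]:
X[0] = -5
X[1] = -1+2i
X[2] = 3
X[3] = -1-2i

X = [-5, -1+2i, 3, -1-2i]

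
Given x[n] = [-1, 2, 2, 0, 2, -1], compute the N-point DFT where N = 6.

X[k] = Σ(n=0 to 5) x[n] · ω_6^(nk)
where ω_6 = e^(-2πi/6)

Computing each X[k]:
X[0] = 4
X[1] = -2.5000-2.5981i
X[2] = -3.5000-2.5981i
X[3] = 2
X[4] = -3.5000+2.5981i
X[5] = -2.5000+2.5981i

X = [4, -2.5000-2.5981i, -3.5000-2.5981i, 2, -3.5000+2.5981i, -2.5000+2.5981i]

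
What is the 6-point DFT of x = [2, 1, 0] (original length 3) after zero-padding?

Original 3-point DFT: [3, 1.5000-0.8660i, 1.5000+0.8660i]
Zero-padded 6-point DFT provides frequency interpolation.

DFT_6([x, 0, ...]) = [3, 2.5000-0.8660i, 1.5000-0.8660i, 1, 1.5000+0.8660i, 2.5000+0.8660i]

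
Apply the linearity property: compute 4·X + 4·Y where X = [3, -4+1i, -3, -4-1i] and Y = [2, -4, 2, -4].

By linearity: DFT(4x + 4y) = 4·DFT(x) + 4·DFT(y)
= 4·[3, -4+1i, -3, -4-1i] + 4·[2, -4, 2, -4]

Computing element-wise:
Z[0] = 4·(3) + 4·(2) = 20
Z[1] = 4·(-4+1i) + 4·(-4) = -32+4i
Z[2] = 4·(-3) + 4·(2) = -4
Z[3] = 4·(-4-1i) + 4·(-4) = -32-4i

DFT(4x + 4y) = 4·X + 4·Y = [20, -32+4i, -4, -32-4i]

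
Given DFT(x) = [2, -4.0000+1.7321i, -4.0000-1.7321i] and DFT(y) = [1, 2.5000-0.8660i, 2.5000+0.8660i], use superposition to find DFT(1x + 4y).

By linearity: DFT(1x + 4y) = 1·DFT(x) + 4·DFT(y)
= 1·[2, -4.0000+1.7321i, -4.0000-1.7321i] + 4·[1, 2.5000-0.8660i, 2.5000+0.8660i]

Computing element-wise:
Z[0] = 1·(2) + 4·(1) = 6
Z[1] = 1·(-4.0000+1.7321i) + 4·(2.5000-0.8660i) = 6.0000-1.7319i
Z[2] = 1·(-4.0000-1.7321i) + 4·(2.5000+0.8660i) = 6.0000+1.7319i

DFT(1x + 4y) = 1·X + 4·Y = [6, 6.0000-1.7319i, 6.0000+1.7319i]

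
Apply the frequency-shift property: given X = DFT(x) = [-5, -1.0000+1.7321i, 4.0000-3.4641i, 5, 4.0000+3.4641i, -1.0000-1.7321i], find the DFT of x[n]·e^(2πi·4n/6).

Modulation property: DFT(ω_6^(-4n)·x[n]) = X[(k-4) mod 6], so circularly shift X by 4 positions.

X[k-4] = [4.0000-3.4641i, 5, 4.0000+3.4641i, -1.0000-1.7321i, -5, -1.0000+1.7321i]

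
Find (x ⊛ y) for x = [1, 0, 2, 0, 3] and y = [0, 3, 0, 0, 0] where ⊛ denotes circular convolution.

(x ⊛ y)[n] = Σ(m=0 to 4) x[m] · y[(n-m) mod 5]

Computing each output sample:
(x ⊛ y)[0] = 9
(x ⊛ y)[1] = 3
(x ⊛ y)[2] = 0
(x ⊛ y)[3] = 6
(x ⊛ y)[4] = 0

x ⊛ y = [9, 3, 0, 6, 0]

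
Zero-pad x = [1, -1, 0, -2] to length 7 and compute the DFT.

Original 4-point DFT: [-2, 1-1i, 4, 1+1i]
Zero-padded 7-point DFT provides frequency interpolation.

DFT_7([x, 0, ...]) = [-2, 2.1784+1.6496i, -0.0245-0.5887i, 2.3460+2.3837i, 2.3460-2.3837i, -0.0245+0.5887i, 2.1784-1.6496i]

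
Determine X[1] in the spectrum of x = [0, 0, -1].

X[1] = Σ(n=0 to 2) x[n] · ω_3^(1n) where ω_3 = e^(-2πi/3)
= (0)·ω_3^0 + (0)·ω_3^1 + (-1)·ω_3^2

X[1] = 0.5000-0.8660i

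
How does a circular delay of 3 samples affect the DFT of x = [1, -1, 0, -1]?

Time shift by 3: X_shifted[k] = ω_4^(3k) · X[k]
Shifted x = [-1, 0, -1, 1]

DFT(x[n-3]) = [-1, 1i, -3, -1i]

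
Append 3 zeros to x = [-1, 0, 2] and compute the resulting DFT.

Original 3-point DFT: [1, -2.0000+1.7321i, -2.0000-1.7321i]
Zero-padded 6-point DFT provides frequency interpolation.

DFT_6([x, 0, ...]) = [1, -2.0000-1.7321i, -2.0000+1.7321i, 1, -2.0000-1.7321i, -2.0000+1.7321i]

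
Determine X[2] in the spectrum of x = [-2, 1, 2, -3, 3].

X[2] = Σ(n=0 to 4) x[n] · ω_5^(2n) where ω_5 = e^(-2πi/5)
= (-2)·ω_5^0 + (1)·ω_5^2 + (2)·ω_5^4 + (-3)·ω_5^6 + (3)·ω_5^8

X[2] = -5.5451+5.9309i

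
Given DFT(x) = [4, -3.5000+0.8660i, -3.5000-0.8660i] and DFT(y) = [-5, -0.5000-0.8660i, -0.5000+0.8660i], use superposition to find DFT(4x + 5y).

By linearity: DFT(4x + 5y) = 4·DFT(x) + 5·DFT(y)
= 4·[4, -3.5000+0.8660i, -3.5000-0.8660i] + 5·[-5, -0.5000-0.8660i, -0.5000+0.8660i]

Computing element-wise:
Z[0] = 4·(4) + 5·(-5) = -9
Z[1] = 4·(-3.5000+0.8660i) + 5·(-0.5000-0.8660i) = -16.5000-0.8660i
Z[2] = 4·(-3.5000-0.8660i) + 5·(-0.5000+0.8660i) = -16.5000+0.8660i

DFT(4x + 5y) = 4·X + 5·Y = [-9, -16.5000-0.8660i, -16.5000+0.8660i]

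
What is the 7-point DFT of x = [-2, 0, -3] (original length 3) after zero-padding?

Original 3-point DFT: [-5, -0.5000-2.5981i, -0.5000+2.5981i]
Zero-padded 7-point DFT provides frequency interpolation.

DFT_7([x, 0, ...]) = [-5, -1.3324+2.9248i, 0.7029-1.3017i, -3.8705-2.3455i, -3.8705+2.3455i, 0.7029+1.3017i, -1.3324-2.9248i]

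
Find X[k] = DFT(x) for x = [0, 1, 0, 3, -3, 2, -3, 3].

X[k] = Σ(n=0 to 7) x[n] · ω_8^(nk)
where ω_8 = e^(-2πi/8)

Computing each X[k]:
X[0] = 3
X[1] = 2.2929-2.2929i
X[2] = 3i
X[3] = 3.7071+3.7071i
X[4] = -15
X[5] = 3.7071-3.7071i
X[6] = -3i
X[7] = 2.2929+2.2929i

X = [3, 2.2929-2.2929i, 3i, 3.7071+3.7071i, -15, 3.7071-3.7071i, -3i, 2.2929+2.2929i]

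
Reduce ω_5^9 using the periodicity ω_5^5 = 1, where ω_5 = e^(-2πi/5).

Since ω_5^5 = 1, powers reduce modulo 5.
9 mod 5 = 4
So ω_5^9 = ω_5^4 = e^(-2πi·4/5)

ω_5^9 = ω_5^4 = 0.3090+0.9511i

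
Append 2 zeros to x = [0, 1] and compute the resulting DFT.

Original 2-point DFT: [1, -1]
Zero-padded 4-point DFT provides frequency interpolation.

DFT_4([x, 0, ...]) = [1, -1i, -1, 1i]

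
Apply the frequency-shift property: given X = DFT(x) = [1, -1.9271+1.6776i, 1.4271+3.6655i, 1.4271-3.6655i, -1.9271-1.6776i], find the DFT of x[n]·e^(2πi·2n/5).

Modulation property: DFT(ω_5^(-2n)·x[n]) = X[(k-2) mod 5], so circularly shift X by 2 positions.

X[k-2] = [1.4271-3.6655i, -1.9271-1.6776i, 1, -1.9271+1.6776i, 1.4271+3.6655i]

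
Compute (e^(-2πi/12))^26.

Since ω_12^12 = 1, powers reduce modulo 12.
26 mod 12 = 2
So ω_12^26 = ω_12^2 = e^(-2πi·2/12)

ω_12^26 = ω_12^2 = 0.5000-0.8660i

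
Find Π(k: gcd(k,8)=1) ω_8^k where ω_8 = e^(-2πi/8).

The primitive 8th roots of unity are ω_8^k for k coprime to 8: k ∈ {1, 3, 5, 7}
Their product equals the constant term of the cyclotomic polynomial Φ_8(x) up to sign.
For n ≥ 3, the product of all primitive nth roots of unity is 1. (For n=1 it is 1; for n=2 it is -1.)

1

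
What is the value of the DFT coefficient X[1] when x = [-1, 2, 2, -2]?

X[1] = Σ(n=0 to 3) x[n] · ω_4^(1n) where ω_4 = e^(-2πi/4)
= (-1)·ω_4^0 + (2)·ω_4^1 + (2)·ω_4^2 + (-2)·ω_4^3

X[1] = -3-4i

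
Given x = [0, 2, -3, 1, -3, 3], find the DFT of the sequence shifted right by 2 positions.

Time shift by 2: X_shifted[k] = ω_6^(2k) · X[k]
Shifted x = [-3, 3, 0, 2, -3, 1]

DFT(x[n-2]) = [0, -1.5000-4.3301i, -1.5000+0.8660i, -12, -1.5000-0.8660i, -1.5000+4.3301i]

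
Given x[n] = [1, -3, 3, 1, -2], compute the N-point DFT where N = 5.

X[k] = Σ(n=0 to 4) x[n] · ω_5^(nk)
where ω_5 = e^(-2πi/5)

Computing each X[k]:
X[0] = 0
X[1] = -3.7812-0.2245i
X[2] = 6.2812+2.4899i
X[3] = 6.2812-2.4899i
X[4] = -3.7812+0.2245i

X = [0, -3.7812-0.2245i, 6.2812+2.4899i, 6.2812-2.4899i, -3.7812+0.2245i]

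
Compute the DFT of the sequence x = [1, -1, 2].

X[k] = Σ(n=0 to 2) x[n] · ω_3^(nk)
where ω_3 = e^(-2πi/3)

Computing each X[k]:
X[0] = 2
X[1] = 0.5000+2.5981i
X[2] = 0.5000-2.5981i

X = [2, 0.5000+2.5981i, 0.5000-2.5981i]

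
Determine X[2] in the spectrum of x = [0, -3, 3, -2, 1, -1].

X[2] = Σ(n=0 to 5) x[n] · ω_6^(2n) where ω_6 = e^(-2πi/6)
= (0)·ω_6^0 + (-3)·ω_6^2 + (3)·ω_6^4 + (-2)·ω_6^6 + (1)·ω_6^8 + (-1)·ω_6^10

X[2] = -2.0000+3.4641i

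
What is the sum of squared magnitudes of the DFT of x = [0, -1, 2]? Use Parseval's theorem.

Parseval: Σ|x[n]|² = (1/N)Σ|X[k]|², so Σ|X[k]|² = N·Σ|x[n]|² = 3·5.0000

Σ|X[k]|² = N·Σ|x[n]|² = 3·5.0000 = 15.0000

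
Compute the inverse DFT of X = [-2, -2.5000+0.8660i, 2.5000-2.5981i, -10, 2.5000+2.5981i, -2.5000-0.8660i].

x[n] = (1/6) Σ(k=0 to 5) X[k] · e^(2πikn/6)

Computing each x[n]:
x[0] = -2
x[1] = 1
x[2] = -3
x[3] = 3
x[4] = -1
x[5] = 0

x = [-2, 1, -3, 3, -1, 0]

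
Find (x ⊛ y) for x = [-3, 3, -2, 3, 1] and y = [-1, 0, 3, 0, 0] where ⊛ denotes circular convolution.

(x ⊛ y)[n] = Σ(m=0 to 4) x[m] · y[(n-m) mod 5]

Computing each output sample:
(x ⊛ y)[0] = 12
(x ⊛ y)[1] = 0
(x ⊛ y)[2] = -7
(x ⊛ y)[3] = 6
(x ⊛ y)[4] = -7

x ⊛ y = [12, 0, -7, 6, -7]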